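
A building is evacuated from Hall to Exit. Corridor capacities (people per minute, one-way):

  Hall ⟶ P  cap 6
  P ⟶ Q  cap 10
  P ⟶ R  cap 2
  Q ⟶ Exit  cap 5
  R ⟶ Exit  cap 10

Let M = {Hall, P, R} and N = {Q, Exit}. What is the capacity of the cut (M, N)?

Edges leaving {Hall, P, R}: P→Q (10), R→Exit (10).
Cut capacity = 10 + 10 = 20.

20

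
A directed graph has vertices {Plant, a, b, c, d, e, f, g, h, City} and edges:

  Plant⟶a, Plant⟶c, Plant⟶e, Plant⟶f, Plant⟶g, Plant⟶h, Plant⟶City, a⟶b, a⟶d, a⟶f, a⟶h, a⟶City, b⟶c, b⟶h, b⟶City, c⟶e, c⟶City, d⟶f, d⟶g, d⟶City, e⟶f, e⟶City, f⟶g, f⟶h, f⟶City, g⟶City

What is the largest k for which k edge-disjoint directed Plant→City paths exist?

Assign every edge capacity 1; by Menger, the answer equals the max flow.
Path Plant→City (+1); total 1.
Path Plant→a→City (+1); total 2.
Path Plant→c→City (+1); total 3.
Path Plant→e→City (+1); total 4.
Path Plant→f→City (+1); total 5.
Path Plant→g→City (+1); total 6.
No residual Plant→City path; max flow = 6.
Certifying cut of size 6: {Plant→City, Plant→a, Plant→c, Plant→e, Plant→f, Plant→g}.

6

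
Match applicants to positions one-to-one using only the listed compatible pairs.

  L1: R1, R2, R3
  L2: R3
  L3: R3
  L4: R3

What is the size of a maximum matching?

2

Unit-capacity flow: source→left, listed edges, right→sink; max matching = max flow.
Augmenting path L1→R1 (+1); matched 1.
Augmenting path L2→R3 (+1); matched 2.
No augmenting path remains; maximum matching = 2.
König certificate: {L1, R3} is a vertex cover of size 2 (every listed pair touches it), so no matching can be larger.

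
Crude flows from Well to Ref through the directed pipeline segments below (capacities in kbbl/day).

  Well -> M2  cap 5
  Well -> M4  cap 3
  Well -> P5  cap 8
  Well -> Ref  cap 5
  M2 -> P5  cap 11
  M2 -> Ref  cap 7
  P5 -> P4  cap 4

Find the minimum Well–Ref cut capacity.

10

Augment Well→Ref: bottleneck 5, flow now 5.
Augment Well→M2→Ref: bottleneck 5, flow now 10.
No augmenting path remains; maximum flow = 10.
By max-flow min-cut, the minimum cut capacity equals the max flow.
In the residual graph, reachable from Well: {Well, M4, P5, P4}.
Min-cut edges: Well→M2 (5), Well→Ref (5); capacity 5 + 5 = 10.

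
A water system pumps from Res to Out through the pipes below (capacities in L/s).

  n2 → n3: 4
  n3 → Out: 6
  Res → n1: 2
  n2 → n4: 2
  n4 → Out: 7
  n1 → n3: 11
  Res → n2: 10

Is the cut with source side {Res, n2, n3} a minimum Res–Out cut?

No — its capacity is 10, but the minimum cut has capacity 8.

Given cut capacity: 2 + 2 + 6 = 10.
Augment Res→n1→n3→Out: bottleneck 2, flow now 2.
Augment Res→n2→n3→Out: bottleneck 4, flow now 6.
Augment Res→n2→n4→Out: bottleneck 2, flow now 8.
No augmenting path remains; maximum flow = 8.
In the residual graph, reachable from Res: {Res, n2}.
Min-cut edges: Res→n1 (2), n2→n3 (4), n2→n4 (2); capacity 2 + 4 + 2 = 8.
Cut capacity 10 exceeds the max flow 8, so it is not minimum.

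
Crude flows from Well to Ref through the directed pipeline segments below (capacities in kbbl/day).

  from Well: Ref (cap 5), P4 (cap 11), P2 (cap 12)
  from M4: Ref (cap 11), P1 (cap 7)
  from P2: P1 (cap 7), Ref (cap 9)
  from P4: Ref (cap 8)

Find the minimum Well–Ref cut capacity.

Augment Well→Ref: bottleneck 5, flow now 5.
Augment Well→P2→Ref: bottleneck 9, flow now 14.
Augment Well→P4→Ref: bottleneck 8, flow now 22.
No augmenting path remains; maximum flow = 22.
By max-flow min-cut, the minimum cut capacity equals the max flow.
In the residual graph, reachable from Well: {Well, P2, P4, P1}.
Min-cut edges: Well→Ref (5), P2→Ref (9), P4→Ref (8); capacity 5 + 9 + 8 = 22.

22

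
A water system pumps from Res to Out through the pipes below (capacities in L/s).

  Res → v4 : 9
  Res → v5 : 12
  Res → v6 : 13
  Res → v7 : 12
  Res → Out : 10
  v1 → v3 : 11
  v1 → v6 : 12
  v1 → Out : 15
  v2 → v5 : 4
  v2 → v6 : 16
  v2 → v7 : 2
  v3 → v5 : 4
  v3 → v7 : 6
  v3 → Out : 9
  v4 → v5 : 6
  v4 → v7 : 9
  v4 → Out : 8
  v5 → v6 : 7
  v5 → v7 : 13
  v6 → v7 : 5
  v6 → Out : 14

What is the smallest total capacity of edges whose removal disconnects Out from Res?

32

Augment Res→Out: bottleneck 10, flow now 10.
Augment Res→v4→Out: bottleneck 8, flow now 18.
Augment Res→v6→Out: bottleneck 13, flow now 31.
Augment Res→v5→v6→Out: bottleneck 1, flow now 32.
No augmenting path remains; maximum flow = 32.
By max-flow min-cut, the minimum cut capacity equals the max flow.
In the residual graph, reachable from Res: {Res, v4, v5, v6, v7}.
Min-cut edges: Res→Out (10), v4→Out (8), v6→Out (14); capacity 10 + 8 + 14 = 32.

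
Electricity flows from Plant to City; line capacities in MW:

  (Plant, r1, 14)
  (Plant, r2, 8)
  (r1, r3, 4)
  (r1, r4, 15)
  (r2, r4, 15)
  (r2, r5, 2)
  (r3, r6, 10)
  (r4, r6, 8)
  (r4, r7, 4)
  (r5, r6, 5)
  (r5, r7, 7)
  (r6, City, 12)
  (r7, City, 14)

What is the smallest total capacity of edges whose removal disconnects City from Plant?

Augment Plant→r1→r3→r6→City: bottleneck 4, flow now 4.
Augment Plant→r1→r4→r6→City: bottleneck 8, flow now 12.
Augment Plant→r1→r4→r7→City: bottleneck 2, flow now 14.
Augment Plant→r2→r4→r7→City: bottleneck 2, flow now 16.
Augment Plant→r2→r5→r7→City: bottleneck 2, flow now 18.
No augmenting path remains; maximum flow = 18.
By max-flow min-cut, the minimum cut capacity equals the max flow.
In the residual graph, reachable from Plant: {Plant, r1, r2, r4}.
Min-cut edges: r1→r3 (4), r2→r5 (2), r4→r6 (8), r4→r7 (4); capacity 4 + 2 + 8 + 4 = 18.

18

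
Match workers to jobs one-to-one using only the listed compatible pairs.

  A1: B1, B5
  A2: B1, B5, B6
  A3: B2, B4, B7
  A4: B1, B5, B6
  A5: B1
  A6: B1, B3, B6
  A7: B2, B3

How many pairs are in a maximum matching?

Unit-capacity flow: source→left, listed edges, right→sink; max matching = max flow.
Augmenting path A1→B1 (+1); matched 1.
Augmenting path A2→B5 (+1); matched 2.
Augmenting path A3→B2 (+1); matched 3.
Augmenting path A4→B6 (+1); matched 4.
Augmenting path A6→B3 (+1); matched 5.
Augmenting path A7→B2→A3→B4 (+1); matched 6.
No augmenting path remains; maximum matching = 6.
König certificate: {A3, A6, A7, B1, B5, B6} is a vertex cover of size 6 (every listed pair touches it), so no matching can be larger.

6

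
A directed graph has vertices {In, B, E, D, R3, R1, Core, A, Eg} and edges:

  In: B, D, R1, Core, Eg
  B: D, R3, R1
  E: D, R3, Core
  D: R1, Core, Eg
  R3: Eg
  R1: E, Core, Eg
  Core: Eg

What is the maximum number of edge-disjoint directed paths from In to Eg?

Assign every edge capacity 1; by Menger, the answer equals the max flow.
Path In→Eg (+1); total 1.
Path In→D→Eg (+1); total 2.
Path In→R1→Eg (+1); total 3.
Path In→Core→Eg (+1); total 4.
Path In→B→R3→Eg (+1); total 5.
No residual In→Eg path; max flow = 5.
Certifying cut of size 5: {In→B, In→Core, In→D, In→Eg, In→R1}.

5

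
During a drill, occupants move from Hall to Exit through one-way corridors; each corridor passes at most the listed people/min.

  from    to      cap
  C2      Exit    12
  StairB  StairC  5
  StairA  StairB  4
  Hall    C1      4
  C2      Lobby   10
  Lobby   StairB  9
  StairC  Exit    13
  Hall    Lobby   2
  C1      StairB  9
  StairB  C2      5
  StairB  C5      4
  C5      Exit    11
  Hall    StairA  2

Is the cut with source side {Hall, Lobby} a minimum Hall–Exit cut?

No — its capacity is 15, but the minimum cut has capacity 8.

Given cut capacity: 2 + 4 + 9 = 15.
Augment Hall→StairA→StairB→StairC→Exit: bottleneck 2, flow now 2.
Augment Hall→C1→StairB→StairC→Exit: bottleneck 3, flow now 5.
Augment Hall→C1→StairB→C5→Exit: bottleneck 1, flow now 6.
Augment Hall→Lobby→StairB→C5→Exit: bottleneck 2, flow now 8.
No augmenting path remains; maximum flow = 8.
In the residual graph, reachable from Hall: {Hall}.
Min-cut edges: Hall→StairA (2), Hall→C1 (4), Hall→Lobby (2); capacity 2 + 4 + 2 = 8.
Cut capacity 15 exceeds the max flow 8, so it is not minimum.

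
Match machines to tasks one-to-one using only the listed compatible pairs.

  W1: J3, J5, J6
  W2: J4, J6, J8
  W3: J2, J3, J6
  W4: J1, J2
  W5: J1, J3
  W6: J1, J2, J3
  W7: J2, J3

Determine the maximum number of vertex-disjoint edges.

6

Unit-capacity flow: source→left, listed edges, right→sink; max matching = max flow.
Augmenting path W1→J3 (+1); matched 1.
Augmenting path W2→J4 (+1); matched 2.
Augmenting path W3→J2 (+1); matched 3.
Augmenting path W4→J1 (+1); matched 4.
Augmenting path W5→J3→W1→J5 (+1); matched 5.
Augmenting path W6→J2→W3→J6 (+1); matched 6.
No augmenting path remains; maximum matching = 6.
König certificate: {W1, W2, W3, J1, J2, J3} is a vertex cover of size 6 (every listed pair touches it), so no matching can be larger.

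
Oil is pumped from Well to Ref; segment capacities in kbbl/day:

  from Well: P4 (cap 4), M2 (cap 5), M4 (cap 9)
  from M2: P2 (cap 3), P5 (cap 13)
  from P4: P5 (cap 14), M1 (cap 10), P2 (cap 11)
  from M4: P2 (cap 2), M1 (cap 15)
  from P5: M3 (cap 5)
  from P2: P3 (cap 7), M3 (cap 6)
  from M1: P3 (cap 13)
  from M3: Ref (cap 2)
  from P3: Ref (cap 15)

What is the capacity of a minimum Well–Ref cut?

17

Augment Well→M2→P5→M3→Ref: bottleneck 2, flow now 2.
Augment Well→M2→P2→P3→Ref: bottleneck 3, flow now 5.
Augment Well→P4→P2→P3→Ref: bottleneck 4, flow now 9.
Augment Well→M4→M1→P3→Ref: bottleneck 8, flow now 17.
No augmenting path remains; maximum flow = 17.
By max-flow min-cut, the minimum cut capacity equals the max flow.
In the residual graph, reachable from Well: {Well, M2, P4, M4, P5, P2, M1, M3, P3}.
Min-cut edges: M3→Ref (2), P3→Ref (15); capacity 2 + 15 = 17.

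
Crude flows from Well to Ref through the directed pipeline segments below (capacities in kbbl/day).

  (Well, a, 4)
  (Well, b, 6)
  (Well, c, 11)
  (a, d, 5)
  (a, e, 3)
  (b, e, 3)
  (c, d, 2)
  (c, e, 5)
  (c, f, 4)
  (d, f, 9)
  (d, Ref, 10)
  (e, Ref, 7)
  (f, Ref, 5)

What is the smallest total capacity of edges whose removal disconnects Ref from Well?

Augment Well→a→d→Ref: bottleneck 4, flow now 4.
Augment Well→b→e→Ref: bottleneck 3, flow now 7.
Augment Well→c→d→Ref: bottleneck 2, flow now 9.
Augment Well→c→e→Ref: bottleneck 4, flow now 13.
Augment Well→c→f→Ref: bottleneck 4, flow now 17.
No augmenting path remains; maximum flow = 17.
By max-flow min-cut, the minimum cut capacity equals the max flow.
In the residual graph, reachable from Well: {Well, b, c, e}.
Min-cut edges: Well→a (4), c→d (2), c→f (4), e→Ref (7); capacity 4 + 2 + 4 + 7 = 17.

17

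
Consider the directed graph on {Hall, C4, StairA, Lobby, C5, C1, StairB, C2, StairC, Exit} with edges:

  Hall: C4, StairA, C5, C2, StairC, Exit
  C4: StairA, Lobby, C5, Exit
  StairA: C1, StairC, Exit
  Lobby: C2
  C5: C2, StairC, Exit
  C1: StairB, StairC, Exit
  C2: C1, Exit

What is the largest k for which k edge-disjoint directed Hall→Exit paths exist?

Assign every edge capacity 1; by Menger, the answer equals the max flow.
Path Hall→Exit (+1); total 1.
Path Hall→C4→Exit (+1); total 2.
Path Hall→StairA→Exit (+1); total 3.
Path Hall→C5→Exit (+1); total 4.
Path Hall→C2→Exit (+1); total 5.
No residual Hall→Exit path; max flow = 5.
Certifying cut of size 5: {Hall→C2, Hall→C4, Hall→C5, Hall→Exit, Hall→StairA}.

5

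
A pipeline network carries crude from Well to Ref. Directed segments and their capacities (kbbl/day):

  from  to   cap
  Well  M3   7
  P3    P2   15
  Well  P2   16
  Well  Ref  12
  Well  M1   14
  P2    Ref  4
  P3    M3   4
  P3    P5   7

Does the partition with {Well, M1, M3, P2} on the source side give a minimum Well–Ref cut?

Yes — it is a minimum cut (capacity 16).

Given cut capacity: 12 + 4 = 16.
Augment Well→Ref: bottleneck 12, flow now 12.
Augment Well→P2→Ref: bottleneck 4, flow now 16.
No augmenting path remains; maximum flow = 16.
Cut capacity 16 equals the max flow, so it is a minimum cut.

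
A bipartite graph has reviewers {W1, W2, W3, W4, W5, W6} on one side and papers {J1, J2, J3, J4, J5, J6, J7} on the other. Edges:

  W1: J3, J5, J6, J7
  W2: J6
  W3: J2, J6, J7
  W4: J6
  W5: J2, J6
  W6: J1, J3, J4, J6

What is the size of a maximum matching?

Unit-capacity flow: source→left, listed edges, right→sink; max matching = max flow.
Augmenting path W1→J3 (+1); matched 1.
Augmenting path W2→J6 (+1); matched 2.
Augmenting path W3→J2 (+1); matched 3.
Augmenting path W6→J1 (+1); matched 4.
Augmenting path W5→J2→W3→J7 (+1); matched 5.
No augmenting path remains; maximum matching = 5.
König certificate: {W1, W3, W5, W6, J6} is a vertex cover of size 5 (every listed pair touches it), so no matching can be larger.

5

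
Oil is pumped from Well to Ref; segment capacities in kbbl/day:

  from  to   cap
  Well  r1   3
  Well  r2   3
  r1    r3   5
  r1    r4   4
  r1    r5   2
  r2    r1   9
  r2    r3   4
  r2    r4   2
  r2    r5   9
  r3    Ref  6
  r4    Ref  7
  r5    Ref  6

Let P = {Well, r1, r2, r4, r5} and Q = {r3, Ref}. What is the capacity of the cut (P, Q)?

22

Edges leaving {Well, r1, r2, r4, r5}: r1→r3 (5), r2→r3 (4), r4→Ref (7), r5→Ref (6).
Cut capacity = 5 + 4 + 7 + 6 = 22.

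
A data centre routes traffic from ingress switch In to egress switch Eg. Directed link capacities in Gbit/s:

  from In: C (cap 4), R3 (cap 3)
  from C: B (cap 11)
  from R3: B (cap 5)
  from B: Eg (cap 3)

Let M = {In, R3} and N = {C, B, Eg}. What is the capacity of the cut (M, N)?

Edges leaving {In, R3}: In→C (4), R3→B (5).
Cut capacity = 4 + 5 = 9.

9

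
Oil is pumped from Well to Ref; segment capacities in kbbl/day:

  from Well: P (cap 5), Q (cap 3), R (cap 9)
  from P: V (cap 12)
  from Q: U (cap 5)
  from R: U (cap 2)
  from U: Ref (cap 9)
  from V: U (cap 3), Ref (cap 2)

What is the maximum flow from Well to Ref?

10

Augment Well→P→V→Ref: bottleneck 2, flow now 2.
Augment Well→Q→U→Ref: bottleneck 3, flow now 5.
Augment Well→R→U→Ref: bottleneck 2, flow now 7.
Augment Well→P→V→U→Ref: bottleneck 3, flow now 10.
No augmenting path remains; maximum flow = 10.
In the residual graph, reachable from Well: {Well, R}.
Min-cut edges: Well→P (5), Well→Q (3), R→U (2); capacity 5 + 3 + 2 = 10.
This cut is saturated, so no flow can exceed 10.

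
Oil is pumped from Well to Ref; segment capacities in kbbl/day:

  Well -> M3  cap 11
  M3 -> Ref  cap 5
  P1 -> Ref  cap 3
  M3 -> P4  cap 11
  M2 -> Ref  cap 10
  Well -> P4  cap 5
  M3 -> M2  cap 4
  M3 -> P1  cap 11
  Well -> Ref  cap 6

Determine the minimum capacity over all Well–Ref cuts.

Augment Well→Ref: bottleneck 6, flow now 6.
Augment Well→M3→Ref: bottleneck 5, flow now 11.
Augment Well→M3→M2→Ref: bottleneck 4, flow now 15.
Augment Well→M3→P1→Ref: bottleneck 2, flow now 17.
No augmenting path remains; maximum flow = 17.
By max-flow min-cut, the minimum cut capacity equals the max flow.
In the residual graph, reachable from Well: {Well, P4}.
Min-cut edges: Well→M3 (11), Well→Ref (6); capacity 11 + 6 = 17.

17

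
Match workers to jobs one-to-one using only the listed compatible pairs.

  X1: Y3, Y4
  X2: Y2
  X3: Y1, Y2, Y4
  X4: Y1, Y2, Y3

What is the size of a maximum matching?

4

Unit-capacity flow: source→left, listed edges, right→sink; max matching = max flow.
Augmenting path X1→Y3 (+1); matched 1.
Augmenting path X2→Y2 (+1); matched 2.
Augmenting path X3→Y1 (+1); matched 3.
Augmenting path X4→Y1→X3→Y4 (+1); matched 4.
No augmenting path remains; maximum matching = 4.
König certificate: {X1, X2, X3, X4} is a vertex cover of size 4 (every listed pair touches it), so no matching can be larger.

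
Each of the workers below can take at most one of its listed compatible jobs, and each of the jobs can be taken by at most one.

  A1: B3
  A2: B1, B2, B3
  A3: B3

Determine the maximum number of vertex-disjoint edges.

2

Unit-capacity flow: source→left, listed edges, right→sink; max matching = max flow.
Augmenting path A1→B3 (+1); matched 1.
Augmenting path A2→B1 (+1); matched 2.
No augmenting path remains; maximum matching = 2.
König certificate: {A2, B3} is a vertex cover of size 2 (every listed pair touches it), so no matching can be larger.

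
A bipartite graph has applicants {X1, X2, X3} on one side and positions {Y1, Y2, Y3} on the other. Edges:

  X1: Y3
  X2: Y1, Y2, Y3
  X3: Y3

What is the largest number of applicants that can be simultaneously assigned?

Unit-capacity flow: source→left, listed edges, right→sink; max matching = max flow.
Augmenting path X1→Y3 (+1); matched 1.
Augmenting path X2→Y1 (+1); matched 2.
No augmenting path remains; maximum matching = 2.
König certificate: {X2, Y3} is a vertex cover of size 2 (every listed pair touches it), so no matching can be larger.

2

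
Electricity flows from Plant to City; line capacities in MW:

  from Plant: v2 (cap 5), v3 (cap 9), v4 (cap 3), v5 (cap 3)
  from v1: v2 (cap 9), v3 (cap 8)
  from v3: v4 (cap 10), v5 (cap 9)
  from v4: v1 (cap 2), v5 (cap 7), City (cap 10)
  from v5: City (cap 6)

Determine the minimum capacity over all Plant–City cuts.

Augment Plant→v4→City: bottleneck 3, flow now 3.
Augment Plant→v5→City: bottleneck 3, flow now 6.
Augment Plant→v3→v4→City: bottleneck 7, flow now 13.
Augment Plant→v3→v5→City: bottleneck 2, flow now 15.
No augmenting path remains; maximum flow = 15.
By max-flow min-cut, the minimum cut capacity equals the max flow.
In the residual graph, reachable from Plant: {Plant, v2}.
Min-cut edges: Plant→v3 (9), Plant→v4 (3), Plant→v5 (3); capacity 9 + 3 + 3 = 15.

15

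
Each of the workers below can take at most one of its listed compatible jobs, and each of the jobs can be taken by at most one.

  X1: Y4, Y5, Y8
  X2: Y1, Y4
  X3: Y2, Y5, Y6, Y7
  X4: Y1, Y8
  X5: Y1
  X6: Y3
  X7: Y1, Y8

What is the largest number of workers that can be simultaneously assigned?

Unit-capacity flow: source→left, listed edges, right→sink; max matching = max flow.
Augmenting path X1→Y4 (+1); matched 1.
Augmenting path X2→Y1 (+1); matched 2.
Augmenting path X3→Y2 (+1); matched 3.
Augmenting path X4→Y8 (+1); matched 4.
Augmenting path X6→Y3 (+1); matched 5.
Augmenting path X5→Y1→X2→Y4→X1→Y5 (+1); matched 6.
No augmenting path remains; maximum matching = 6.
König certificate: {X1, X2, X3, X6, Y1, Y8} is a vertex cover of size 6 (every listed pair touches it), so no matching can be larger.

6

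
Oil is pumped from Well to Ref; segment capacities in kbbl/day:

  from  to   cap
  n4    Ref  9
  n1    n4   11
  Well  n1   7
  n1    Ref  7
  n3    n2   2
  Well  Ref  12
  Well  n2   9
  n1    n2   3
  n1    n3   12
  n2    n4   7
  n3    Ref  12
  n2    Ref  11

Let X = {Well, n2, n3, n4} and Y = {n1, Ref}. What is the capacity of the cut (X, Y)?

51

Edges leaving {Well, n2, n3, n4}: Well→n1 (7), Well→Ref (12), n2→Ref (11), n3→Ref (12), n4→Ref (9).
Cut capacity = 7 + 12 + 11 + 12 + 9 = 51.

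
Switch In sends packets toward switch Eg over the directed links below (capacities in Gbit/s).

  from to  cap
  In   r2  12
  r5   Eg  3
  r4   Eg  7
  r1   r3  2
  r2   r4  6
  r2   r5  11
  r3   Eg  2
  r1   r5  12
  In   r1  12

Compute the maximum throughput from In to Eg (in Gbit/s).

Augment In→r1→r3→Eg: bottleneck 2, flow now 2.
Augment In→r1→r5→Eg: bottleneck 3, flow now 5.
Augment In→r2→r4→Eg: bottleneck 6, flow now 11.
No augmenting path remains; maximum flow = 11.
In the residual graph, reachable from In: {In, r1, r2, r5}.
Min-cut edges: r1→r3 (2), r2→r4 (6), r5→Eg (3); capacity 2 + 6 + 3 = 11.
This cut is saturated, so no flow can exceed 11.

11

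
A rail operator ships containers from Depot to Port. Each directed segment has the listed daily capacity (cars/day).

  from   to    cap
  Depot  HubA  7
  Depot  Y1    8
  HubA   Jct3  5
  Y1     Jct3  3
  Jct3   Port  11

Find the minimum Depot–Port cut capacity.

8

Augment Depot→HubA→Jct3→Port: bottleneck 5, flow now 5.
Augment Depot→Y1→Jct3→Port: bottleneck 3, flow now 8.
No augmenting path remains; maximum flow = 8.
By max-flow min-cut, the minimum cut capacity equals the max flow.
In the residual graph, reachable from Depot: {Depot, HubA, Y1}.
Min-cut edges: HubA→Jct3 (5), Y1→Jct3 (3); capacity 5 + 3 = 8.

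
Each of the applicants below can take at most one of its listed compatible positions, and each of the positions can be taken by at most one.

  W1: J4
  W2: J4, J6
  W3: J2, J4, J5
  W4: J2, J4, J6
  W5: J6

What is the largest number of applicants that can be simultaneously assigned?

4

Unit-capacity flow: source→left, listed edges, right→sink; max matching = max flow.
Augmenting path W1→J4 (+1); matched 1.
Augmenting path W2→J6 (+1); matched 2.
Augmenting path W3→J2 (+1); matched 3.
Augmenting path W4→J2→W3→J5 (+1); matched 4.
No augmenting path remains; maximum matching = 4.
König certificate: {W3, W4, J4, J6} is a vertex cover of size 4 (every listed pair touches it), so no matching can be larger.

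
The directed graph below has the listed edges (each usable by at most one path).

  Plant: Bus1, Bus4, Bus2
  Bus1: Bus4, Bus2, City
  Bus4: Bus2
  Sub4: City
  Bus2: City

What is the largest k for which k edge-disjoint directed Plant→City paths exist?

2

Assign every edge capacity 1; by Menger, the answer equals the max flow.
Path Plant→Bus1→City (+1); total 1.
Path Plant→Bus2→City (+1); total 2.
No residual Plant→City path; max flow = 2.
Certifying cut of size 2: {Bus2→City, Plant→Bus1}.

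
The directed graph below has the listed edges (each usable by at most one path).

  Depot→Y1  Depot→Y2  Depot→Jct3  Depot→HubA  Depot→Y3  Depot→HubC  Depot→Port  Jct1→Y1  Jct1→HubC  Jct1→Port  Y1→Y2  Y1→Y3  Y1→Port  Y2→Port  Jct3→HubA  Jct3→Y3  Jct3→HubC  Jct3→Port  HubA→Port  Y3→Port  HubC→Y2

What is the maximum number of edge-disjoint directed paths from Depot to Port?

6

Assign every edge capacity 1; by Menger, the answer equals the max flow.
Path Depot→Port (+1); total 1.
Path Depot→Y1→Port (+1); total 2.
Path Depot→Y2→Port (+1); total 3.
Path Depot→Jct3→Port (+1); total 4.
Path Depot→HubA→Port (+1); total 5.
Path Depot→Y3→Port (+1); total 6.
No residual Depot→Port path; max flow = 6.
Certifying cut of size 6: {Depot→HubA, Depot→Jct3, Depot→Port, Depot→Y1, Depot→Y3, Y2→Port}.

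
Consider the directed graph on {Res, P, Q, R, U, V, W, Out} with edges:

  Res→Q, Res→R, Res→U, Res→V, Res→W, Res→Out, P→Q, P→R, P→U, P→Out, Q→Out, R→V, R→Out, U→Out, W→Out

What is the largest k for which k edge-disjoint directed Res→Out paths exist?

Assign every edge capacity 1; by Menger, the answer equals the max flow.
Path Res→Out (+1); total 1.
Path Res→Q→Out (+1); total 2.
Path Res→R→Out (+1); total 3.
Path Res→U→Out (+1); total 4.
Path Res→W→Out (+1); total 5.
No residual Res→Out path; max flow = 5.
Certifying cut of size 5: {Res→Out, Res→Q, Res→R, Res→U, Res→W}.

5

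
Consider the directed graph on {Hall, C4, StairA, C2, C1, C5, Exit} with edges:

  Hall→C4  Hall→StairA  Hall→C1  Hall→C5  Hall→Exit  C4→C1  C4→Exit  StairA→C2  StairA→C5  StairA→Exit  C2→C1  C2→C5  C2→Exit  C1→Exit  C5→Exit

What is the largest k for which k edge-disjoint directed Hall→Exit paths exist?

5

Assign every edge capacity 1; by Menger, the answer equals the max flow.
Path Hall→Exit (+1); total 1.
Path Hall→C4→Exit (+1); total 2.
Path Hall→StairA→Exit (+1); total 3.
Path Hall→C1→Exit (+1); total 4.
Path Hall→C5→Exit (+1); total 5.
No residual Hall→Exit path; max flow = 5.
Certifying cut of size 5: {Hall→C1, Hall→C4, Hall→C5, Hall→Exit, Hall→StairA}.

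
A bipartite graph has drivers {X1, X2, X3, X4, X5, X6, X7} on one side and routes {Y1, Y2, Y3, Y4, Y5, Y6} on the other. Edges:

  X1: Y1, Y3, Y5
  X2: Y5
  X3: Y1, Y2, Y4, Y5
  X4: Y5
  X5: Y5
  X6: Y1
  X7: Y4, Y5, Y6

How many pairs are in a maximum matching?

Unit-capacity flow: source→left, listed edges, right→sink; max matching = max flow.
Augmenting path X1→Y1 (+1); matched 1.
Augmenting path X2→Y5 (+1); matched 2.
Augmenting path X3→Y2 (+1); matched 3.
Augmenting path X7→Y4 (+1); matched 4.
Augmenting path X6→Y1→X1→Y3 (+1); matched 5.
No augmenting path remains; maximum matching = 5.
König certificate: {X1, X3, X6, X7, Y5} is a vertex cover of size 5 (every listed pair touches it), so no matching can be larger.

5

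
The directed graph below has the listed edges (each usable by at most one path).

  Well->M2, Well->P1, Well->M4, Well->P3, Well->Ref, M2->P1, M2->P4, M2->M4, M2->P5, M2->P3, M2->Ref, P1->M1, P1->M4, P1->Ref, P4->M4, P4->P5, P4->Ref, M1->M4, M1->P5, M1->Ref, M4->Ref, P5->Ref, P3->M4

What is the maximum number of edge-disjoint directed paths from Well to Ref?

Assign every edge capacity 1; by Menger, the answer equals the max flow.
Path Well→Ref (+1); total 1.
Path Well→M2→Ref (+1); total 2.
Path Well→P1→Ref (+1); total 3.
Path Well→M4→Ref (+1); total 4.
No residual Well→Ref path; max flow = 4.
Certifying cut of size 4: {M4→Ref, Well→M2, Well→P1, Well→Ref}.

4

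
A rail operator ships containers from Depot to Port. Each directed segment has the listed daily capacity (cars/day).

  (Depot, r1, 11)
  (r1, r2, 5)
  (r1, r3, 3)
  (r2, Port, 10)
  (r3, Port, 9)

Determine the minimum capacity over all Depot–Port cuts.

8

Augment Depot→r1→r2→Port: bottleneck 5, flow now 5.
Augment Depot→r1→r3→Port: bottleneck 3, flow now 8.
No augmenting path remains; maximum flow = 8.
By max-flow min-cut, the minimum cut capacity equals the max flow.
In the residual graph, reachable from Depot: {Depot, r1}.
Min-cut edges: r1→r2 (5), r1→r3 (3); capacity 5 + 3 = 8.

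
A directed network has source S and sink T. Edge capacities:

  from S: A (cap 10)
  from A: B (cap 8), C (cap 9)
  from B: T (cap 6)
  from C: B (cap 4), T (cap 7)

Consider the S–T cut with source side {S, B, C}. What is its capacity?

Edges leaving {S, B, C}: S→A (10), B→T (6), C→T (7).
Cut capacity = 10 + 6 + 7 = 23.

23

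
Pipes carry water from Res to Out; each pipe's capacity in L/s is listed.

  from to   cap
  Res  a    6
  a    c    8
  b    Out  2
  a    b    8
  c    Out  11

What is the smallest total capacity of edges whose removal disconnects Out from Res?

6

Augment Res→a→b→Out: bottleneck 2, flow now 2.
Augment Res→a→c→Out: bottleneck 4, flow now 6.
No augmenting path remains; maximum flow = 6.
By max-flow min-cut, the minimum cut capacity equals the max flow.
In the residual graph, reachable from Res: {Res}.
Min-cut edges: Res→a (6); capacity 6 = 6.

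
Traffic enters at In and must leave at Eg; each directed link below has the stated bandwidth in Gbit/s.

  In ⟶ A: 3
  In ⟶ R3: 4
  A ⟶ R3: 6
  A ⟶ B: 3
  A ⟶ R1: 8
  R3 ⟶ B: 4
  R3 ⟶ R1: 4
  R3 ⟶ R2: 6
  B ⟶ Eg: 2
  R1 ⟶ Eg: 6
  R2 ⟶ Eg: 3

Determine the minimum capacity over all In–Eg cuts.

Augment In→A→B→Eg: bottleneck 2, flow now 2.
Augment In→A→R1→Eg: bottleneck 1, flow now 3.
Augment In→R3→R1→Eg: bottleneck 4, flow now 7.
No augmenting path remains; maximum flow = 7.
By max-flow min-cut, the minimum cut capacity equals the max flow.
In the residual graph, reachable from In: {In}.
Min-cut edges: In→A (3), In→R3 (4); capacity 3 + 4 = 7.

7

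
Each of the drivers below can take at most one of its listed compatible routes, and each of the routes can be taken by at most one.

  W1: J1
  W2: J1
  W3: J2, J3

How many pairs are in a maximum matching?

2

Unit-capacity flow: source→left, listed edges, right→sink; max matching = max flow.
Augmenting path W1→J1 (+1); matched 1.
Augmenting path W3→J2 (+1); matched 2.
No augmenting path remains; maximum matching = 2.
König certificate: {W3, J1} is a vertex cover of size 2 (every listed pair touches it), so no matching can be larger.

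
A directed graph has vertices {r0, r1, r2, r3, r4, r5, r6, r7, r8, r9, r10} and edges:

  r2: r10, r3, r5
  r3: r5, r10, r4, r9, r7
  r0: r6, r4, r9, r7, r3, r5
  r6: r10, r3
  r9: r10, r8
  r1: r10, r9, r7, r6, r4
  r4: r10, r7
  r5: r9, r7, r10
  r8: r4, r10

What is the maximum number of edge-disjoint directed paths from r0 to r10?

Assign every edge capacity 1; by Menger, the answer equals the max flow.
Path r0→r3→r10 (+1); total 1.
Path r0→r4→r10 (+1); total 2.
Path r0→r5→r10 (+1); total 3.
Path r0→r6→r10 (+1); total 4.
Path r0→r9→r10 (+1); total 5.
No residual r0→r10 path; max flow = 5.
Certifying cut of size 5: {r0→r3, r0→r4, r0→r5, r0→r6, r0→r9}.

5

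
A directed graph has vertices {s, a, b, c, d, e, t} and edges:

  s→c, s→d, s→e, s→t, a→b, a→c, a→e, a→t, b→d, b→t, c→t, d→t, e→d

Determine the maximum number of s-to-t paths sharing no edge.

3

Assign every edge capacity 1; by Menger, the answer equals the max flow.
Path s→t (+1); total 1.
Path s→c→t (+1); total 2.
Path s→d→t (+1); total 3.
No residual s→t path; max flow = 3.
Certifying cut of size 3: {d→t, s→c, s→t}.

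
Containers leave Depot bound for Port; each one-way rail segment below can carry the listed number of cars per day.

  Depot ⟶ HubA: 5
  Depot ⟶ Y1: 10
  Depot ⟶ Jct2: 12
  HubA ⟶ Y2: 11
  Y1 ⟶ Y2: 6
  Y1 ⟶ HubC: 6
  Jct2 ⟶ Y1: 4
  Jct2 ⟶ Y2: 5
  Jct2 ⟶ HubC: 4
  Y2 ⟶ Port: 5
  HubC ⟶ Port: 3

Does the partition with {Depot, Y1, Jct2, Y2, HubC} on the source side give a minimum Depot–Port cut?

No — its capacity is 13, but the minimum cut has capacity 8.

Given cut capacity: 5 + 5 + 3 = 13.
Augment Depot→HubA→Y2→Port: bottleneck 5, flow now 5.
Augment Depot→Y1→HubC→Port: bottleneck 3, flow now 8.
No augmenting path remains; maximum flow = 8.
In the residual graph, reachable from Depot: {Depot, HubA, Y1, Jct2, Y2, HubC}.
Min-cut edges: Y2→Port (5), HubC→Port (3); capacity 5 + 3 = 8.
Cut capacity 13 exceeds the max flow 8, so it is not minimum.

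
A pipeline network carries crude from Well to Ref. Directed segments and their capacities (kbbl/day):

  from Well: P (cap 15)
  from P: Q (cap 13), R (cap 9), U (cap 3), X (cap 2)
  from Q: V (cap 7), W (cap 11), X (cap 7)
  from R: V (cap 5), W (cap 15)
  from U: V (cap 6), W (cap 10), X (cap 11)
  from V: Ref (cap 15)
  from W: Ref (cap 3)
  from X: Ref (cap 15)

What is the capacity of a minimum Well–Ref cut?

15

Augment Well→P→X→Ref: bottleneck 2, flow now 2.
Augment Well→P→Q→V→Ref: bottleneck 7, flow now 9.
Augment Well→P→Q→W→Ref: bottleneck 3, flow now 12.
Augment Well→P→Q→X→Ref: bottleneck 3, flow now 15.
No augmenting path remains; maximum flow = 15.
By max-flow min-cut, the minimum cut capacity equals the max flow.
In the residual graph, reachable from Well: {Well}.
Min-cut edges: Well→P (15); capacity 15 = 15.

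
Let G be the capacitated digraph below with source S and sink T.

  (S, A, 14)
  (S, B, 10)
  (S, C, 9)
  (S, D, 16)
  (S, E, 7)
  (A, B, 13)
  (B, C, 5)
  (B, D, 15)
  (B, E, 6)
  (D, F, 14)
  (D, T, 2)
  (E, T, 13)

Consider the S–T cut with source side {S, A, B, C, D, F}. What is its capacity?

Edges leaving {S, A, B, C, D, F}: S→E (7), B→E (6), D→T (2).
Cut capacity = 7 + 6 + 2 = 15.

15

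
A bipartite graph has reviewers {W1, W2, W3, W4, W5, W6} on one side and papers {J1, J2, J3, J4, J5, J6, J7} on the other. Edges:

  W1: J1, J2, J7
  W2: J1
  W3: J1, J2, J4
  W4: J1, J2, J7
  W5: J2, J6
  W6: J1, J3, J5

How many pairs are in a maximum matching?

6

Unit-capacity flow: source→left, listed edges, right→sink; max matching = max flow.
Augmenting path W1→J1 (+1); matched 1.
Augmenting path W3→J2 (+1); matched 2.
Augmenting path W4→J7 (+1); matched 3.
Augmenting path W5→J6 (+1); matched 4.
Augmenting path W6→J3 (+1); matched 5.
Augmenting path W2→J1→W1→J2→W3→J4 (+1); matched 6.
No augmenting path remains; maximum matching = 6.
König certificate: {W1, W2, W3, W4, W5, W6} is a vertex cover of size 6 (every listed pair touches it), so no matching can be larger.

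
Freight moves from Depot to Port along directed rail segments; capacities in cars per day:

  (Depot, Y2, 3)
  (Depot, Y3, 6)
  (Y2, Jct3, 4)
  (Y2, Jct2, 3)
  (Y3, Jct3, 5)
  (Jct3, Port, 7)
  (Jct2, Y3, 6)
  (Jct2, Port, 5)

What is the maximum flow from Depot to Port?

Augment Depot→Y2→Jct3→Port: bottleneck 3, flow now 3.
Augment Depot→Y3→Jct3→Port: bottleneck 4, flow now 7.
Augment Depot→Y3→Jct3→Y2→Jct2→Port: bottleneck 1, flow now 8. (uses reverse residual edge)
No augmenting path remains; maximum flow = 8.
In the residual graph, reachable from Depot: {Depot, Y3}.
Min-cut edges: Depot→Y2 (3), Y3→Jct3 (5); capacity 3 + 5 = 8.
This cut is saturated, so no flow can exceed 8.

8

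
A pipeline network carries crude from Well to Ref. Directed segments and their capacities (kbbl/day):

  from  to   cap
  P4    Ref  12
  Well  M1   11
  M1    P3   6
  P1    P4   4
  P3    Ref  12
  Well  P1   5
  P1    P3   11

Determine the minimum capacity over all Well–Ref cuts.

Augment Well→M1→P3→Ref: bottleneck 6, flow now 6.
Augment Well→P1→P4→Ref: bottleneck 4, flow now 10.
Augment Well→P1→P3→Ref: bottleneck 1, flow now 11.
No augmenting path remains; maximum flow = 11.
By max-flow min-cut, the minimum cut capacity equals the max flow.
In the residual graph, reachable from Well: {Well, M1}.
Min-cut edges: Well→P1 (5), M1→P3 (6); capacity 5 + 6 = 11.

11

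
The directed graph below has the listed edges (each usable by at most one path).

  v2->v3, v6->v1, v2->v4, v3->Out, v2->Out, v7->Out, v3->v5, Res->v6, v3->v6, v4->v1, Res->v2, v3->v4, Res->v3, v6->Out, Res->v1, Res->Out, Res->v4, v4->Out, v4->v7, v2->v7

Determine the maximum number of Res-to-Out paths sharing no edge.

5

Assign every edge capacity 1; by Menger, the answer equals the max flow.
Path Res→Out (+1); total 1.
Path Res→v2→Out (+1); total 2.
Path Res→v3→Out (+1); total 3.
Path Res→v4→Out (+1); total 4.
Path Res→v6→Out (+1); total 5.
No residual Res→Out path; max flow = 5.
Certifying cut of size 5: {Res→Out, Res→v2, Res→v3, Res→v4, Res→v6}.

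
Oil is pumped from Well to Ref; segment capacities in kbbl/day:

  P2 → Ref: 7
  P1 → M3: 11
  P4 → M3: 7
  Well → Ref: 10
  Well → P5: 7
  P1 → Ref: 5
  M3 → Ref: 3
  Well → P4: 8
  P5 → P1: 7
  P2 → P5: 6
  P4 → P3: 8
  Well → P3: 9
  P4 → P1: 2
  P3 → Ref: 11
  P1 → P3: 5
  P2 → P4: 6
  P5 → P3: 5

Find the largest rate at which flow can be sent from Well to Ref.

29

Augment Well→Ref: bottleneck 10, flow now 10.
Augment Well→P3→Ref: bottleneck 9, flow now 19.
Augment Well→P5→P1→Ref: bottleneck 5, flow now 24.
Augment Well→P5→P3→Ref: bottleneck 2, flow now 26.
Augment Well→P4→M3→Ref: bottleneck 3, flow now 29.
No augmenting path remains; maximum flow = 29.
In the residual graph, reachable from Well: {Well, P5, P4, P1, M3, P3}.
Min-cut edges: Well→Ref (10), P1→Ref (5), M3→Ref (3), P3→Ref (11); capacity 10 + 5 + 3 + 11 = 29.
This cut is saturated, so no flow can exceed 29.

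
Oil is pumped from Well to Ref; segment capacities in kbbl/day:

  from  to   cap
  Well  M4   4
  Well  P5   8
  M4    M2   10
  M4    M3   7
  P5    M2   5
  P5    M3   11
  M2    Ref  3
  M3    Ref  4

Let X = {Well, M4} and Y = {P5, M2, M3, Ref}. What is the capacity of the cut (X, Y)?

25

Edges leaving {Well, M4}: Well→P5 (8), M4→M2 (10), M4→M3 (7).
Cut capacity = 8 + 10 + 7 = 25.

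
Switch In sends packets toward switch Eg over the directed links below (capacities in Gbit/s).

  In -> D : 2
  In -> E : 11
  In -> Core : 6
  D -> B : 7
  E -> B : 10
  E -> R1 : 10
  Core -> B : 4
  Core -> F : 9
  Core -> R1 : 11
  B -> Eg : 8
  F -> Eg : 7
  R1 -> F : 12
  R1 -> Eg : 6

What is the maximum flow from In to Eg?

Augment In→D→B→Eg: bottleneck 2, flow now 2.
Augment In→E→B→Eg: bottleneck 6, flow now 8.
Augment In→E→R1→Eg: bottleneck 5, flow now 13.
Augment In→Core→F→Eg: bottleneck 6, flow now 19.
No augmenting path remains; maximum flow = 19.
In the residual graph, reachable from In: {In}.
Min-cut edges: In→D (2), In→E (11), In→Core (6); capacity 2 + 11 + 6 = 19.
This cut is saturated, so no flow can exceed 19.

19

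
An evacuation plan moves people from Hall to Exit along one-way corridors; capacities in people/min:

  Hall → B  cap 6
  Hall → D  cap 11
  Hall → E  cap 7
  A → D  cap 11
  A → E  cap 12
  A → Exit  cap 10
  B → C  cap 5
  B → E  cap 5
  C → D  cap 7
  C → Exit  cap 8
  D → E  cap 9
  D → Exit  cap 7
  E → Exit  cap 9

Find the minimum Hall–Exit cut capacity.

21

Augment Hall→D→Exit: bottleneck 7, flow now 7.
Augment Hall→E→Exit: bottleneck 7, flow now 14.
Augment Hall→B→C→Exit: bottleneck 5, flow now 19.
Augment Hall→B→E→Exit: bottleneck 1, flow now 20.
Augment Hall→D→E→Exit: bottleneck 1, flow now 21.
No augmenting path remains; maximum flow = 21.
By max-flow min-cut, the minimum cut capacity equals the max flow.
In the residual graph, reachable from Hall: {Hall, B, D, E}.
Min-cut edges: B→C (5), D→Exit (7), E→Exit (9); capacity 5 + 7 + 9 = 21.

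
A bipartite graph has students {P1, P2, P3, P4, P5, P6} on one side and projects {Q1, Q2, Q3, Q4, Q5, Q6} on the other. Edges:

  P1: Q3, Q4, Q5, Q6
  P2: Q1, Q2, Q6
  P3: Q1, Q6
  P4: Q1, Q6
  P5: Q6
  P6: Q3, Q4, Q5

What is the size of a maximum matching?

Unit-capacity flow: source→left, listed edges, right→sink; max matching = max flow.
Augmenting path P1→Q3 (+1); matched 1.
Augmenting path P2→Q1 (+1); matched 2.
Augmenting path P3→Q6 (+1); matched 3.
Augmenting path P6→Q4 (+1); matched 4.
Augmenting path P4→Q1→P2→Q2 (+1); matched 5.
No augmenting path remains; maximum matching = 5.
König certificate: {P1, P2, P6, Q1, Q6} is a vertex cover of size 5 (every listed pair touches it), so no matching can be larger.

5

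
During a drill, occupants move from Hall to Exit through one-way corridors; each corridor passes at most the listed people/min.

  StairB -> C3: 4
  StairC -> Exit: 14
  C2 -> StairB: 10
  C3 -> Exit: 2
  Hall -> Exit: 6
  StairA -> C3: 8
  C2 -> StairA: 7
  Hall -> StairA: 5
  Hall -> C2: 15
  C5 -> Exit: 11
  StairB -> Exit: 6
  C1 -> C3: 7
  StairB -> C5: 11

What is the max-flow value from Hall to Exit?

Augment Hall→Exit: bottleneck 6, flow now 6.
Augment Hall→C2→StairB→Exit: bottleneck 6, flow now 12.
Augment Hall→StairA→C3→Exit: bottleneck 2, flow now 14.
Augment Hall→C2→StairB→C5→Exit: bottleneck 4, flow now 18.
No augmenting path remains; maximum flow = 18.
In the residual graph, reachable from Hall: {Hall, C2, StairA, C3}.
Min-cut edges: Hall→Exit (6), C2→StairB (10), C3→Exit (2); capacity 6 + 10 + 2 = 18.
This cut is saturated, so no flow can exceed 18.

18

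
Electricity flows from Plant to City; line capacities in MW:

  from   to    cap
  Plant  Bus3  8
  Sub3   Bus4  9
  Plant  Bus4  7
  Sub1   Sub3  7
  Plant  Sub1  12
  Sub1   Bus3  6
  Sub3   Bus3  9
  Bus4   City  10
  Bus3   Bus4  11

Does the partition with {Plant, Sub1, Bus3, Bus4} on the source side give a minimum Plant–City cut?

Given cut capacity: 7 + 10 = 17.
Augment Plant→Bus4→City: bottleneck 7, flow now 7.
Augment Plant→Bus3→Bus4→City: bottleneck 3, flow now 10.
No augmenting path remains; maximum flow = 10.
In the residual graph, reachable from Plant: {Plant, Sub1, Sub3, Bus3, Bus4}.
Min-cut edges: Bus4→City (10); capacity 10 = 10.
Cut capacity 17 exceeds the max flow 10, so it is not minimum.

No — its capacity is 17, but the minimum cut has capacity 10.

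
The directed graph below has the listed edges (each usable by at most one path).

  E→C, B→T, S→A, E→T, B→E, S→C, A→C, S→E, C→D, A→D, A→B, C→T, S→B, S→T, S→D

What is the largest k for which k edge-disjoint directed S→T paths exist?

4

Assign every edge capacity 1; by Menger, the answer equals the max flow.
Path S→T (+1); total 1.
Path S→B→T (+1); total 2.
Path S→C→T (+1); total 3.
Path S→E→T (+1); total 4.
No residual S→T path; max flow = 4.
Certifying cut of size 4: {B→T, C→T, E→T, S→T}.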